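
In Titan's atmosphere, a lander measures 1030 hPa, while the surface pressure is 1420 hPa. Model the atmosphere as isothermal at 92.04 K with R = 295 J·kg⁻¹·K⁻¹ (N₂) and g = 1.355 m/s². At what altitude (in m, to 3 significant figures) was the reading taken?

z ≈ 6430 m

Scale height: H = RT/g = 295 × 92.04 / 1.355 = 20038 m.
Invert the barometric formula: z = H ln(P₀/P).
P₀/P = 1420/1030 = 1.3786; ln(1.3786) = 0.32107.
z = 20038 × 0.32107 = 6433.6 m.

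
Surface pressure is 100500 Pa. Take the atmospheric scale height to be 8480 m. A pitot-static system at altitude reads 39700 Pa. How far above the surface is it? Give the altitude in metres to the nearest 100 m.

z ≈ 7900 m

Invert the barometric formula: z = H ln(P₀/P).
P₀/P = 100500/39700 = 2.5315; ln(2.5315) = 0.92881.
z = 8480.0 × 0.92881 = 7876.3 m.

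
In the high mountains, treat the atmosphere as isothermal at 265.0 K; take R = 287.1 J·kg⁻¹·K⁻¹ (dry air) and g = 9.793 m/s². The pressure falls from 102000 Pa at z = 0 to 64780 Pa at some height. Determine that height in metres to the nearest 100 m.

z ≈ 3500 m

Scale height: H = RT/g = 287.1 × 265.0 / 9.793 = 7769.0 m.
Invert the barometric formula: z = H ln(P₀/P).
P₀/P = 102000/64780 = 1.5746; ln(1.5746) = 0.45400.
z = 7769.0 × 0.45400 = 3527.1 m.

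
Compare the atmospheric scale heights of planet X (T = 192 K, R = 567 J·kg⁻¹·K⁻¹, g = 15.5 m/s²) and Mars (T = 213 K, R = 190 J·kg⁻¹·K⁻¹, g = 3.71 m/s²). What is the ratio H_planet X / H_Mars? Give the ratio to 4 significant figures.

H = RT/g for each body.
H_planet X = 567 × 192 / 15.5 = 7023.5 m.
H_Mars = 190 × 213 / 3.71 = 10908 m.
H_planet X/H_Mars = 7023.5/10908 = 0.64389.

H_planet X/H_Mars ≈ 0.6439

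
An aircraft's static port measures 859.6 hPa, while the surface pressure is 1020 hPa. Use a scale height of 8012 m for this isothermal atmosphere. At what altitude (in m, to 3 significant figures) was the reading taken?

z ≈ 1370 m

Invert the barometric formula: z = H ln(P₀/P).
P₀/P = 1020/859.6 = 1.1866; ln(1.1866) = 0.17109.
z = 8012.0 × 0.17109 = 1370.8 m.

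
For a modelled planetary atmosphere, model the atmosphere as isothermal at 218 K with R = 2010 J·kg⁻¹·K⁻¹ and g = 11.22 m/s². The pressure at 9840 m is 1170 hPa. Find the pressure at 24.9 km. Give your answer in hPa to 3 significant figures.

Scale height: H = RT/g = 2010 × 218 / 11.22 = 39053 m.
Between two levels, P₂ = P₁ exp(−Δz/H) with Δz = z₂ − z₁.
Δz = 24900 − 9840.0 = 15060 m; Δz/H = 15060/39053 = 0.38563.
P₂ = 1170 × exp(−0.38563) = 1170 × 0.68002 = 795.62 hPa.

P ≈ 796 hPa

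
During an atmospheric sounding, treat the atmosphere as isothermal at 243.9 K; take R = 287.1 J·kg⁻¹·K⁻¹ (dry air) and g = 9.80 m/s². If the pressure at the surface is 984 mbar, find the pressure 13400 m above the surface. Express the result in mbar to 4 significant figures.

P ≈ 150.8 mbar

Scale height: H = RT/g = 287.1 × 243.9 / 9.80 = 7145.3 m.
Barometric formula: P = P₀ exp(−z/H).
z/H = 13400/7145.3 = 1.8754; exp(−1.8754) = 0.15329.
P = 984 × 0.15329 = 150.84 mbar.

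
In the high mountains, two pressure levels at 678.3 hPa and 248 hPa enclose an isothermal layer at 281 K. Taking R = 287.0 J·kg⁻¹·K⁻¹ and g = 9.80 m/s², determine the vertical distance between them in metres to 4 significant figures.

Hypsometric equation: Δz = (R T̄/g) ln(P₁/P₂).
R T̄/g = 287.0 × 281 / 9.80 = 8229.3 m.
ln(678.3/248) = ln(2.7351) = 1.0062.
Δz = 8229.3 × 1.0062 = 8280.3 m.

Δz ≈ 8280 m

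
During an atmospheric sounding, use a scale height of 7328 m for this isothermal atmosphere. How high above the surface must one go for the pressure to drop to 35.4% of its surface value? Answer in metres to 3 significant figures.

Set P/P₀ = exp(−z/H) = 0.354, so z = −H ln(0.354).
−ln(0.354) = 1.0385; z = 7328.0 × 1.0385 = 7610.1 m.

z ≈ 7610 m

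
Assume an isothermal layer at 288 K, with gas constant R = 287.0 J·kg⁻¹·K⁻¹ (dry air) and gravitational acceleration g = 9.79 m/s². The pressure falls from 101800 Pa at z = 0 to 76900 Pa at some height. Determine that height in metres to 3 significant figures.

z ≈ 2370 m

Scale height: H = RT/g = 287.0 × 288 / 9.79 = 8442.9 m.
Invert the barometric formula: z = H ln(P₀/P).
P₀/P = 101800/76900 = 1.3238; ln(1.3238) = 0.28051.
z = 8442.9 × 0.28051 = 2368.3 m.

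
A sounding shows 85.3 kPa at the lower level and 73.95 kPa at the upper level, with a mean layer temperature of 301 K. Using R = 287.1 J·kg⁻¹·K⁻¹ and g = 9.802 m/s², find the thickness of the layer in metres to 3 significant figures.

Δz ≈ 1260 m

Hypsometric equation: Δz = (R T̄/g) ln(P₁/P₂).
R T̄/g = 287.1 × 301 / 9.802 = 8816.3 m.
ln(85.3/73.95) = ln(1.1535) = 0.14280.
Δz = 8816.3 × 0.14280 = 1259.0 m.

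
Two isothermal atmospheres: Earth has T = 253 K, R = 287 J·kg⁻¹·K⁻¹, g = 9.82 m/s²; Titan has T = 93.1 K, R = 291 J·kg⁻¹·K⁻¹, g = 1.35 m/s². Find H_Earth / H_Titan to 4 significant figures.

H_Earth/H_Titan ≈ 0.3685

H = RT/g for each body.
H_Earth = 287 × 253 / 9.82 = 7394.2 m.
H_Titan = 291 × 93.1 / 1.35 = 20068 m.
H_Earth/H_Titan = 7394.2/20068 = 0.36846.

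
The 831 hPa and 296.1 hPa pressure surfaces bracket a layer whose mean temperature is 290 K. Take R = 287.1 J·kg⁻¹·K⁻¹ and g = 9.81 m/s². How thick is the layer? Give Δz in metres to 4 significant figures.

Hypsometric equation: Δz = (R T̄/g) ln(P₁/P₂).
R T̄/g = 287.1 × 290 / 9.81 = 8487.2 m.
ln(831/296.1) = ln(2.8065) = 1.0319.
Δz = 8487.2 × 1.0319 = 8757.9 m.

Δz ≈ 8758 m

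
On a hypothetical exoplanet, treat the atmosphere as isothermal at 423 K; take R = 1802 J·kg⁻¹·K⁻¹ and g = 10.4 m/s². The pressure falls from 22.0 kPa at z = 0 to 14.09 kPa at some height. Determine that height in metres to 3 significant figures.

Scale height: H = RT/g = 1802 × 423 / 10.4 = 73293 m.
Invert the barometric formula: z = H ln(P₀/P).
P₀/P = 22.0/14.09 = 1.5614; ln(1.5614) = 0.44558.
z = 73293 × 0.44558 = 32658 m.

z ≈ 32700 m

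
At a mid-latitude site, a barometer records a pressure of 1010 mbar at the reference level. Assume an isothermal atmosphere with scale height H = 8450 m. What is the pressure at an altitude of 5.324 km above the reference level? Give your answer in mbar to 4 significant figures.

P ≈ 537.9 mbar

Barometric formula: P = P₀ exp(−z/H).
z/H = 5324.0/8450.0 = 0.63006; exp(−0.63006) = 0.53256.
P = 1010 × 0.53256 = 537.89 mbar.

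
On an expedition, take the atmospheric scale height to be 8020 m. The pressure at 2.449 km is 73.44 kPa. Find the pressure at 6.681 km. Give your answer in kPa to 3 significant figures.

P ≈ 43.3 kPa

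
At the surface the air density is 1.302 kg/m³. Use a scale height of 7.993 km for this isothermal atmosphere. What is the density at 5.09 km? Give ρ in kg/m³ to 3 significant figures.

ρ ≈ 0.689 kg/m³

In an isothermal atmosphere, density decays like pressure: ρ = ρ₀ exp(−z/H).
z/H = 5090.0/7993.0 = 0.63681; exp(−0.63681) = 0.52898.
ρ = 1.302 × 0.52898 = 0.68873 kg/m³.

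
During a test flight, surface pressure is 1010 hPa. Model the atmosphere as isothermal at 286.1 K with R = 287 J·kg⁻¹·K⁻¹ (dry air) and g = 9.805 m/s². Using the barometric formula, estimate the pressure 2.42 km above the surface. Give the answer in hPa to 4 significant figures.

P ≈ 756.5 hPa

Scale height: H = RT/g = 287 × 286.1 / 9.805 = 8374.4 m.
Barometric formula: P = P₀ exp(−z/H).
z/H = 2420.0/8374.4 = 0.28898; exp(−0.28898) = 0.74903.
P = 1010 × 0.74903 = 756.52 hPa.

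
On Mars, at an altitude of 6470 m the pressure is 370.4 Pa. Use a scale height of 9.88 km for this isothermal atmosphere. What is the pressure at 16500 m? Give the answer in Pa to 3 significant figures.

Between two levels, P₂ = P₁ exp(−Δz/H) with Δz = z₂ − z₁.
Δz = 16500 − 6470.0 = 10030 m; Δz/H = 10030/9880.0 = 1.0152.
P₂ = 370.4 × exp(−1.0152) = 370.4 × 0.36233 = 134.21 Pa.

P ≈ 134 Pa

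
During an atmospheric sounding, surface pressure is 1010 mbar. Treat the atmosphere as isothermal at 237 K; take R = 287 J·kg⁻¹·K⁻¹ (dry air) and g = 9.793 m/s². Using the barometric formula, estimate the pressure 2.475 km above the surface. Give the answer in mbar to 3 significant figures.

P ≈ 707 mbar

Scale height: H = RT/g = 287 × 237 / 9.793 = 6945.7 m.
Barometric formula: P = P₀ exp(−z/H).
z/H = 2475.0/6945.7 = 0.35634; exp(−0.35634) = 0.70023.
P = 1010 × 0.70023 = 707.23 mbar.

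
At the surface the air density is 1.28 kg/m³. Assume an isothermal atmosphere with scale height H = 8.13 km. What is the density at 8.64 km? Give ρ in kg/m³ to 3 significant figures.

In an isothermal atmosphere, density decays like pressure: ρ = ρ₀ exp(−z/H).
z/H = 8640.0/8130.0 = 1.0627; exp(−1.0627) = 0.34552.
ρ = 1.28 × 0.34552 = 0.44227 kg/m³.

ρ ≈ 0.442 kg/m³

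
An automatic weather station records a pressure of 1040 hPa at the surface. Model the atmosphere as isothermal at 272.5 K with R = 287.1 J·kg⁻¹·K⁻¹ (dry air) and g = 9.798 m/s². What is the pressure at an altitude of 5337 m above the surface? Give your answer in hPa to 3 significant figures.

Scale height: H = RT/g = 287.1 × 272.5 / 9.798 = 7984.8 m.
Barometric formula: P = P₀ exp(−z/H).
z/H = 5337.0/7984.8 = 0.66839; exp(−0.66839) = 0.51253.
P = 1040 × 0.51253 = 533.03 hPa.

P ≈ 533 hPa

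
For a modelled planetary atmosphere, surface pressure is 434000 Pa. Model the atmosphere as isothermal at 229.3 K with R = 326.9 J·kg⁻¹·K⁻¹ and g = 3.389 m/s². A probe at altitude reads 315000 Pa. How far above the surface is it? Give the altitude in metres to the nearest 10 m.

Scale height: H = RT/g = 326.9 × 229.3 / 3.389 = 22118 m.
Invert the barometric formula: z = H ln(P₀/P).
P₀/P = 434000/315000 = 1.3778; ln(1.3778) = 0.32049.
z = 22118 × 0.32049 = 7088.6 m.

z ≈ 7090 m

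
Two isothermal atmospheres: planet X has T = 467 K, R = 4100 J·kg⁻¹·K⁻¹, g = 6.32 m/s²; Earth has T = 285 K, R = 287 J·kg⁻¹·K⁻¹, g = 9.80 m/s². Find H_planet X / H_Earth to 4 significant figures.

H_planet X/H_Earth ≈ 36.30

H = RT/g for each body.
H_planet X = 4100 × 467 / 6.32 = 302960 m.
H_Earth = 287 × 285 / 9.80 = 8346.4 m.
H_planet X/H_Earth = 302960/8346.4 = 36.298.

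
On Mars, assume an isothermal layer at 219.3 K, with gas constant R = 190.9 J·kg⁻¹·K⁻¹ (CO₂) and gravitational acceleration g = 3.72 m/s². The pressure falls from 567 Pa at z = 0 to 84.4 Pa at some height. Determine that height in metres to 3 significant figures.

z ≈ 21400 m

Scale height: H = RT/g = 190.9 × 219.3 / 3.72 = 11254 m.
Invert the barometric formula: z = H ln(P₀/P).
P₀/P = 567/84.4 = 6.7180; ln(6.7180) = 1.9048.
z = 11254 × 1.9048 = 21437 m.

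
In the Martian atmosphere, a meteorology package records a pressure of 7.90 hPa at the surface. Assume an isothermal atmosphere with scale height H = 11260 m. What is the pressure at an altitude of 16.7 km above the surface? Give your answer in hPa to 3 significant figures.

Barometric formula: P = P₀ exp(−z/H).
z/H = 16700/11260 = 1.4831; exp(−1.4831) = 0.22693.
P = 7.90 × 0.22693 = 1.7927 hPa.

P ≈ 1.79 hPa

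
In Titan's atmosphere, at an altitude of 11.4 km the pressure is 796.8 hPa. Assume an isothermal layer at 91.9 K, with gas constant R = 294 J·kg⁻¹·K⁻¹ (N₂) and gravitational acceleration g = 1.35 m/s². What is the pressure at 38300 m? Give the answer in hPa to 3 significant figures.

P ≈ 208 hPa

Scale height: H = RT/g = 294 × 91.9 / 1.35 = 20014 m.
Between two levels, P₂ = P₁ exp(−Δz/H) with Δz = z₂ − z₁.
Δz = 38300 − 11400 = 26900 m; Δz/H = 26900/20014 = 1.3441.
P₂ = 796.8 × exp(−1.3441) = 796.8 × 0.26077 = 207.78 hPa.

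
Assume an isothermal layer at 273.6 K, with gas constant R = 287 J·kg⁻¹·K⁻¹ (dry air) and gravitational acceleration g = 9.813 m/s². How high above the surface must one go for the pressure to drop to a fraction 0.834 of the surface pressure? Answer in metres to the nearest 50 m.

Scale height: H = RT/g = 287 × 273.6 / 9.813 = 8002.0 m.
Set P/P₀ = exp(−z/H) = 0.834, so z = −H ln(0.834).
−ln(0.834) = 0.18152; z = 8002.0 × 0.18152 = 1452.5 m.

z ≈ 1450 m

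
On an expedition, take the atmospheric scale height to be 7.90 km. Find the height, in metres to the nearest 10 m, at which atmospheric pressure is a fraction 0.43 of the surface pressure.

z ≈ 6670 m

Set P/P₀ = exp(−z/H) = 0.43, so z = −H ln(0.43).
−ln(0.43) = 0.84397; z = 7900.0 × 0.84397 = 6667.4 m.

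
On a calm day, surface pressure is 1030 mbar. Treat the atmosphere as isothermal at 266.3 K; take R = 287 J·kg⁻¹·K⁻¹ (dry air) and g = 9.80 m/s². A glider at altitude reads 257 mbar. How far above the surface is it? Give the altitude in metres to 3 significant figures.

Scale height: H = RT/g = 287 × 266.3 / 9.80 = 7798.8 m.
Invert the barometric formula: z = H ln(P₀/P).
P₀/P = 1030/257 = 4.0078; ln(4.0078) = 1.3882.
z = 7798.8 × 1.3882 = 10826 m.

z ≈ 10800 m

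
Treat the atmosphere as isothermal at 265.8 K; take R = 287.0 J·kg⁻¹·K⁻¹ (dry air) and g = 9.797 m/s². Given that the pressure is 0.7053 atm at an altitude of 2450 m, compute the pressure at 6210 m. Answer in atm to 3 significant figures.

P ≈ 0.435 atm

Scale height: H = RT/g = 287.0 × 265.8 / 9.797 = 7786.5 m.
Between two levels, P₂ = P₁ exp(−Δz/H) with Δz = z₂ − z₁.
Δz = 6210.0 − 2450.0 = 3760.0 m; Δz/H = 3760.0/7786.5 = 0.48289.
P₂ = 0.7053 × exp(−0.48289) = 0.7053 × 0.61700 = 0.43517 atm.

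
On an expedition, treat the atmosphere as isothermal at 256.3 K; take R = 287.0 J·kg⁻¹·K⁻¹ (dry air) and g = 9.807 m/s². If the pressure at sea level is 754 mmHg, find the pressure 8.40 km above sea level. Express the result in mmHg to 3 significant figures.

Scale height: H = RT/g = 287.0 × 256.3 / 9.807 = 7500.6 m.
Barometric formula: P = P₀ exp(−z/H).
z/H = 8400.0/7500.6 = 1.1199; exp(−1.1199) = 0.32631.
P = 754 × 0.32631 = 246.04 mmHg.

P ≈ 246 mmHg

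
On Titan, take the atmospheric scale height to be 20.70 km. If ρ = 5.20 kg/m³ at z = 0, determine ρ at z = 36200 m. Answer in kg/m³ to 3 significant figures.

In an isothermal atmosphere, density decays like pressure: ρ = ρ₀ exp(−z/H).
z/H = 36200/20700 = 1.7488; exp(−1.7488) = 0.17398.
ρ = 5.20 × 0.17398 = 0.90470 kg/m³.

ρ ≈ 0.905 kg/m³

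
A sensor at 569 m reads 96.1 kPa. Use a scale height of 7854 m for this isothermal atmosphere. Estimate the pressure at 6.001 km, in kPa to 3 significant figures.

Between two levels, P₂ = P₁ exp(−Δz/H) with Δz = z₂ − z₁.
Δz = 6001.0 − 569.00 = 5432.0 m; Δz/H = 5432.0/7854.0 = 0.69162.
P₂ = 96.1 × exp(−0.69162) = 96.1 × 0.50076 = 48.123 kPa.

P ≈ 48.1 kPa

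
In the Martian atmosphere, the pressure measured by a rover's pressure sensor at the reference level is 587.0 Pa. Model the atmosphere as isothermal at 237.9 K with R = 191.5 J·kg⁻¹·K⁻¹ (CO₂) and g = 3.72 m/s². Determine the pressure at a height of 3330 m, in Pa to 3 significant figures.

Scale height: H = RT/g = 191.5 × 237.9 / 3.72 = 12247 m.
Barometric formula: P = P₀ exp(−z/H).
z/H = 3330.0/12247 = 0.27190; exp(−0.27190) = 0.76193.
P = 587.0 × 0.76193 = 447.25 Pa.

P ≈ 447 Pa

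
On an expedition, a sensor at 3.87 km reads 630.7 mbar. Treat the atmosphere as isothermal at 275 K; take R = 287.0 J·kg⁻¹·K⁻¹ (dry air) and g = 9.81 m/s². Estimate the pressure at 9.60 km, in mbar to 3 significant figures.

P ≈ 309 mbar

Scale height: H = RT/g = 287.0 × 275 / 9.81 = 8045.4 m.
Between two levels, P₂ = P₁ exp(−Δz/H) with Δz = z₂ − z₁.
Δz = 9600.0 − 3870.0 = 5730.0 m; Δz/H = 5730.0/8045.4 = 0.71221.
P₂ = 630.7 × exp(−0.71221) = 630.7 × 0.49056 = 309.40 mbar.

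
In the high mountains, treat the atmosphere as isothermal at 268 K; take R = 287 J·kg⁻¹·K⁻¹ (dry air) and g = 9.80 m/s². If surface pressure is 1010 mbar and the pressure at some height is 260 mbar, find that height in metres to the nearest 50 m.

Scale height: H = RT/g = 287 × 268 / 9.80 = 7848.6 m.
Invert the barometric formula: z = H ln(P₀/P).
P₀/P = 1010/260 = 3.8846; ln(3.8846) = 1.3570.
z = 7848.6 × 1.3570 = 10651 m.

z ≈ 10650 m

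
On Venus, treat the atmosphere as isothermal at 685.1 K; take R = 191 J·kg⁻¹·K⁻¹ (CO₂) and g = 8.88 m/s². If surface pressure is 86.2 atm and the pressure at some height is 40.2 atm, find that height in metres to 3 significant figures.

z ≈ 11200 m

Scale height: H = RT/g = 191 × 685.1 / 8.88 = 14736 m.
Invert the barometric formula: z = H ln(P₀/P).
P₀/P = 86.2/40.2 = 2.1443; ln(2.1443) = 0.76281.
z = 14736 × 0.76281 = 11241 m.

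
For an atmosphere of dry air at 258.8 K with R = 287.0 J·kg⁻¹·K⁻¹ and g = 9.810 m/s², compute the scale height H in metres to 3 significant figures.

H ≈ 7570 m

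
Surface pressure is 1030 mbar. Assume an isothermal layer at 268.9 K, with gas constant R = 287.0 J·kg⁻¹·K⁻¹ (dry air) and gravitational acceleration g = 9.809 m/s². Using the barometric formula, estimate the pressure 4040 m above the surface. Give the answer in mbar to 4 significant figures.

P ≈ 616.4 mbar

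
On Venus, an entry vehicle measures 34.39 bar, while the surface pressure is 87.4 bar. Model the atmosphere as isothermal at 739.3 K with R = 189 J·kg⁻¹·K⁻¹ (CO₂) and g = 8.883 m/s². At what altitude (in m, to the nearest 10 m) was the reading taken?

z ≈ 14670 m

Scale height: H = RT/g = 189 × 739.3 / 8.883 = 15730 m.
Invert the barometric formula: z = H ln(P₀/P).
P₀/P = 87.4/34.39 = 2.5414; ln(2.5414) = 0.93272.
z = 15730 × 0.93272 = 14672 m.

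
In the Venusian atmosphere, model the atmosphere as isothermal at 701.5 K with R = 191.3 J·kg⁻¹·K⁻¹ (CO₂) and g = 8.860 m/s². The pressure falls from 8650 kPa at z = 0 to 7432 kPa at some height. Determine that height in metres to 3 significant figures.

z ≈ 2300 m

Scale height: H = RT/g = 191.3 × 701.5 / 8.860 = 15146 m.
Invert the barometric formula: z = H ln(P₀/P).
P₀/P = 8650/7432 = 1.1639; ln(1.1639) = 0.15178.
z = 15146 × 0.15178 = 2298.9 m.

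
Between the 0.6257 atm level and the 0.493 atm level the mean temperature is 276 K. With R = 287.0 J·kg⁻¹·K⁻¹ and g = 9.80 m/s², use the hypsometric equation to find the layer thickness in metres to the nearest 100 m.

Hypsometric equation: Δz = (R T̄/g) ln(P₁/P₂).
R T̄/g = 287.0 × 276 / 9.80 = 8082.9 m.
ln(0.6257/0.493) = ln(1.2692) = 0.23839.
Δz = 8082.9 × 0.23839 = 1926.9 m.

Δz ≈ 1900 m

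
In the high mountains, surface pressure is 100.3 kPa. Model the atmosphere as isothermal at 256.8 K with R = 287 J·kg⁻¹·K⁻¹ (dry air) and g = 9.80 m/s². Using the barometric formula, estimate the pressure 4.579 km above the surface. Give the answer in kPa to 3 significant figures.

P ≈ 54.6 kPa

Scale height: H = RT/g = 287 × 256.8 / 9.80 = 7520.6 m.
Barometric formula: P = P₀ exp(−z/H).
z/H = 4579.0/7520.6 = 0.60886; exp(−0.60886) = 0.54397.
P = 100.3 × 0.54397 = 54.560 kPa.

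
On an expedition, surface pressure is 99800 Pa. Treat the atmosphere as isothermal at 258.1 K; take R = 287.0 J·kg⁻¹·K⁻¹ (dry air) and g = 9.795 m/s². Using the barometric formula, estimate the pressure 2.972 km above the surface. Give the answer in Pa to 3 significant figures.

P ≈ 67400 Pa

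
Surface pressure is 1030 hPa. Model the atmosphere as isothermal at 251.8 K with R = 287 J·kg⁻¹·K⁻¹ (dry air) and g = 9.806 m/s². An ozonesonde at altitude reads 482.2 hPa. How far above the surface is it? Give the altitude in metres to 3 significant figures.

z ≈ 5590 m

Scale height: H = RT/g = 287 × 251.8 / 9.806 = 7369.6 m.
Invert the barometric formula: z = H ln(P₀/P).
P₀/P = 1030/482.2 = 2.1360; ln(2.1360) = 0.75893.
z = 7369.6 × 0.75893 = 5593.0 m.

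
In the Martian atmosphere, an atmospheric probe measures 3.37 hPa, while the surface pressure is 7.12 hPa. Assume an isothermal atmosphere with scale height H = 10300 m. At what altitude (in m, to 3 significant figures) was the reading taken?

Invert the barometric formula: z = H ln(P₀/P).
P₀/P = 7.12/3.37 = 2.1128; ln(2.1128) = 0.74801.
z = 10300 × 0.74801 = 7704.5 m.

z ≈ 7700 m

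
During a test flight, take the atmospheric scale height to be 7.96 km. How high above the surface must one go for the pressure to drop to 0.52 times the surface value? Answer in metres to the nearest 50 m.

z ≈ 5200 m

Set P/P₀ = exp(−z/H) = 0.52, so z = −H ln(0.52).
−ln(0.52) = 0.65393; z = 7960.0 × 0.65393 = 5205.3 m.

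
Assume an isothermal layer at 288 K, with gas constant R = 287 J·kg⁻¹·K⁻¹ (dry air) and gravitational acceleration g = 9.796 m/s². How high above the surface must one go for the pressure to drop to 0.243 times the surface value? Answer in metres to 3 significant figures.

z ≈ 11900 m

Scale height: H = RT/g = 287 × 288 / 9.796 = 8437.7 m.
Set P/P₀ = exp(−z/H) = 0.243, so z = −H ln(0.243).
−ln(0.243) = 1.4147; z = 8437.7 × 1.4147 = 11937 m.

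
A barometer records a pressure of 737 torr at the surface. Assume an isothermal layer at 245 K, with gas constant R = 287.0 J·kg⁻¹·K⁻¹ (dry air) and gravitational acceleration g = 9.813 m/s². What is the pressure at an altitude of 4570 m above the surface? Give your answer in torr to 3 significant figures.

P ≈ 389 torr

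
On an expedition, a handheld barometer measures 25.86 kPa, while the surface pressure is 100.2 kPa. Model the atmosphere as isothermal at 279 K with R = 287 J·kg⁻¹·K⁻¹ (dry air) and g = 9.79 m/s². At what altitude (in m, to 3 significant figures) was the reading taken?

z ≈ 11100 m

Scale height: H = RT/g = 287 × 279 / 9.79 = 8179.1 m.
Invert the barometric formula: z = H ln(P₀/P).
P₀/P = 100.2/25.86 = 3.8747; ln(3.8747) = 1.3545.
z = 8179.1 × 1.3545 = 11079 m.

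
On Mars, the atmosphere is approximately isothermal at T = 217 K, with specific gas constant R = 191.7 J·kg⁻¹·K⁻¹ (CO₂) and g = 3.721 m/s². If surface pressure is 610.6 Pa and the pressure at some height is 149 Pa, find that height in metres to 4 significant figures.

Scale height: H = RT/g = 191.7 × 217 / 3.721 = 11179 m.
Invert the barometric formula: z = H ln(P₀/P).
P₀/P = 610.6/149 = 4.0980; ln(4.0980) = 1.4105.
z = 11179 × 1.4105 = 15768 m.

z ≈ 15770 m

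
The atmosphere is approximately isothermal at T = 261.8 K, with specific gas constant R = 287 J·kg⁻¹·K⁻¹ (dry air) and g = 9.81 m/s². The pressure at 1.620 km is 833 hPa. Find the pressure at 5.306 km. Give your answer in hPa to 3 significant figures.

Scale height: H = RT/g = 287 × 261.8 / 9.81 = 7659.2 m.
Between two levels, P₂ = P₁ exp(−Δz/H) with Δz = z₂ − z₁.
Δz = 5306.0 − 1620.0 = 3686.0 m; Δz/H = 3686.0/7659.2 = 0.48125.
P₂ = 833 × exp(−0.48125) = 833 × 0.61801 = 514.80 hPa.

P ≈ 515 hPa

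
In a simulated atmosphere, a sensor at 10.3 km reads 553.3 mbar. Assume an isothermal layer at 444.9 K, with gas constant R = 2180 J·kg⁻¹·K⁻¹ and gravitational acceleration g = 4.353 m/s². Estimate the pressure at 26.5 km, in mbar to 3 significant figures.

Scale height: H = RT/g = 2180 × 444.9 / 4.353 = 222810 m.
Between two levels, P₂ = P₁ exp(−Δz/H) with Δz = z₂ − z₁.
Δz = 26500 − 10300 = 16200 m; Δz/H = 16200/222810 = 0.072708.
P₂ = 553.3 × exp(−0.072708) = 553.3 × 0.92987 = 514.50 mbar.

P ≈ 514 mbar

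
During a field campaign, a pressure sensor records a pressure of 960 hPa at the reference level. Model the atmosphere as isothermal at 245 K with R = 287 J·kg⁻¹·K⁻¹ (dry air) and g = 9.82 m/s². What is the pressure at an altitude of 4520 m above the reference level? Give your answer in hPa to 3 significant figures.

P ≈ 511 hPa

Scale height: H = RT/g = 287 × 245 / 9.82 = 7160.4 m.
Barometric formula: P = P₀ exp(−z/H).
z/H = 4520.0/7160.4 = 0.63125; exp(−0.63125) = 0.53193.
P = 960 × 0.53193 = 510.65 hPa.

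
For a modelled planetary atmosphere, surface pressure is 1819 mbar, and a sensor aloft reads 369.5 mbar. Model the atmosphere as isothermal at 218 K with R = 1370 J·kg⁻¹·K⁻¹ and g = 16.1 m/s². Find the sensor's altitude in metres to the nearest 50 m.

z ≈ 29550 m

Scale height: H = RT/g = 1370 × 218 / 16.1 = 18550 m.
Invert the barometric formula: z = H ln(P₀/P).
P₀/P = 1819/369.5 = 4.9229; ln(4.9229) = 1.5939.
z = 18550 × 1.5939 = 29567 m.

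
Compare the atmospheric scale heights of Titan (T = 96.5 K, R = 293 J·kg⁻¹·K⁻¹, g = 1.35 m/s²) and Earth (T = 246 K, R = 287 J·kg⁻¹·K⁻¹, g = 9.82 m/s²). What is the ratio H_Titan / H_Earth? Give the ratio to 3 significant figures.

H_Titan/H_Earth ≈ 2.91

H = RT/g for each body.
H_Titan = 293 × 96.5 / 1.35 = 20944 m.
H_Earth = 287 × 246 / 9.82 = 7189.6 m.
H_Titan/H_Earth = 20944/7189.6 = 2.9131.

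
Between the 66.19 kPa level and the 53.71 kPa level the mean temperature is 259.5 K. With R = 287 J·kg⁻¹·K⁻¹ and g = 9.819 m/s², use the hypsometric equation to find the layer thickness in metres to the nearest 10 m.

Hypsometric equation: Δz = (R T̄/g) ln(P₁/P₂).
R T̄/g = 287 × 259.5 / 9.819 = 7584.9 m.
ln(66.19/53.71) = ln(1.2324) = 0.20896.
Δz = 7584.9 × 0.20896 = 1584.9 m.

Δz ≈ 1580 m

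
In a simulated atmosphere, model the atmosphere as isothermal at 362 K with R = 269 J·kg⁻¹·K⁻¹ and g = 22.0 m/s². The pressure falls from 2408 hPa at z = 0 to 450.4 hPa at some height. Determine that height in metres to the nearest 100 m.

z ≈ 7400 m

Scale height: H = RT/g = 269 × 362 / 22.0 = 4426.3 m.
Invert the barometric formula: z = H ln(P₀/P).
P₀/P = 2408/450.4 = 5.3464; ln(5.3464) = 1.6764.
z = 4426.3 × 1.6764 = 7420.2 m.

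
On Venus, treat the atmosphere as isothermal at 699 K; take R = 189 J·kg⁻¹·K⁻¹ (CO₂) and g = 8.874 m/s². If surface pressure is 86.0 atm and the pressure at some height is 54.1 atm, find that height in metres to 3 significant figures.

Scale height: H = RT/g = 189 × 699 / 8.874 = 14887 m.
Invert the barometric formula: z = H ln(P₀/P).
P₀/P = 86.0/54.1 = 1.5896; ln(1.5896) = 0.46348.
z = 14887 × 0.46348 = 6899.8 m.

z ≈ 6900 m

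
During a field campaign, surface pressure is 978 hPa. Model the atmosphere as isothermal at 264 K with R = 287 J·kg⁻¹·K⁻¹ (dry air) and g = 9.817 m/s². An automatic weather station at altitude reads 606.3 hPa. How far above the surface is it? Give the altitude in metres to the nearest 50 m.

Scale height: H = RT/g = 287 × 264 / 9.817 = 7718.0 m.
Invert the barometric formula: z = H ln(P₀/P).
P₀/P = 978/606.3 = 1.6131; ln(1.6131) = 0.47816.
z = 7718.0 × 0.47816 = 3690.4 m.

z ≈ 3700 m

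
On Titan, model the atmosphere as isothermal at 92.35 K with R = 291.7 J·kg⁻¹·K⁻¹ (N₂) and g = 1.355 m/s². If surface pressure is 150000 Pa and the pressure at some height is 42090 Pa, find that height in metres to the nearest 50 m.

Scale height: H = RT/g = 291.7 × 92.35 / 1.355 = 19881 m.
Invert the barometric formula: z = H ln(P₀/P).
P₀/P = 150000/42090 = 3.5638; ln(3.5638) = 1.2708.
z = 19881 × 1.2708 = 25265 m.

z ≈ 25250 m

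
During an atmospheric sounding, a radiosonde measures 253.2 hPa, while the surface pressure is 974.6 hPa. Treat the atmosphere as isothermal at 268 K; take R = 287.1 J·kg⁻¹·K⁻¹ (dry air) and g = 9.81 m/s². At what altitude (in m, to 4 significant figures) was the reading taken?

z ≈ 10570 m

Scale height: H = RT/g = 287.1 × 268 / 9.81 = 7843.3 m.
Invert the barometric formula: z = H ln(P₀/P).
P₀/P = 974.6/253.2 = 3.8491; ln(3.8491) = 1.3478.
z = 7843.3 × 1.3478 = 10571 m.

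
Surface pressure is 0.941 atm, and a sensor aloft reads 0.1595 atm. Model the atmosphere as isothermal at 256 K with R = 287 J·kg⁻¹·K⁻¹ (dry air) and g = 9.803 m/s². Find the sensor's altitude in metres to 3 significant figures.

z ≈ 13300 m

Scale height: H = RT/g = 287 × 256 / 9.803 = 7494.8 m.
Invert the barometric formula: z = H ln(P₀/P).
P₀/P = 0.941/0.1595 = 5.8997; ln(5.8997) = 1.7749.
z = 7494.8 × 1.7749 = 13303 m.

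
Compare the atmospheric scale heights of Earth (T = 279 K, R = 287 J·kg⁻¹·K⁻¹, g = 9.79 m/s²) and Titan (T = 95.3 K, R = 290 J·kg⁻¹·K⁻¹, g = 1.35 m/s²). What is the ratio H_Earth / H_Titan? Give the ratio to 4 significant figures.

H = RT/g for each body.
H_Earth = 287 × 279 / 9.79 = 8179.1 m.
H_Titan = 290 × 95.3 / 1.35 = 20472 m.
H_Earth/H_Titan = 8179.1/20472 = 0.39953.

H_Earth/H_Titan ≈ 0.3995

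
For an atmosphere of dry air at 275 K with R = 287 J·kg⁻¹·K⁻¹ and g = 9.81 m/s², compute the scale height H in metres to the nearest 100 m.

H ≈ 8000 m

The scale height of an isothermal atmosphere is H = RT/g.
H = 287 × 275 / 9.81 = 78925/9.81 = 8045.4 m.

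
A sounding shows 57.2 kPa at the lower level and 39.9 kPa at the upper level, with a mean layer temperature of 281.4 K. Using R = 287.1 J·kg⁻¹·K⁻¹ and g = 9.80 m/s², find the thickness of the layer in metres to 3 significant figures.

Δz ≈ 2970 m

Hypsometric equation: Δz = (R T̄/g) ln(P₁/P₂).
R T̄/g = 287.1 × 281.4 / 9.80 = 8243.9 m.
ln(57.2/39.9) = ln(1.4336) = 0.36019.
Δz = 8243.9 × 0.36019 = 2969.4 m.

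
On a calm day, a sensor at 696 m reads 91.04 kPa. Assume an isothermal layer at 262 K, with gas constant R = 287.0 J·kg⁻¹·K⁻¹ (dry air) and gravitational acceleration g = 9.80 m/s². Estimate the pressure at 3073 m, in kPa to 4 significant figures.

Scale height: H = RT/g = 287.0 × 262 / 9.80 = 7672.9 m.
Between two levels, P₂ = P₁ exp(−Δz/H) with Δz = z₂ − z₁.
Δz = 3073.0 − 696.00 = 2377.0 m; Δz/H = 2377.0/7672.9 = 0.30979.
P₂ = 91.04 × exp(−0.30979) = 91.04 × 0.73360 = 66.787 kPa.

P ≈ 66.79 kPa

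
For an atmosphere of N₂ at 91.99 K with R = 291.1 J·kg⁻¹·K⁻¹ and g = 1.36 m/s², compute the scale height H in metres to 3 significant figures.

H ≈ 19700 m

The scale height of an isothermal atmosphere is H = RT/g.
H = 291.1 × 91.99 / 1.36 = 26778/1.36 = 19690 m.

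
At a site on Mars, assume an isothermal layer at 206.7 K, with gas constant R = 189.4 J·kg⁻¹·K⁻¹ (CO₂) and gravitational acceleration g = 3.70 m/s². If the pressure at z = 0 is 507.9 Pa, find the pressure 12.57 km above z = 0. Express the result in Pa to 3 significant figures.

Scale height: H = RT/g = 189.4 × 206.7 / 3.70 = 10581 m.
Barometric formula: P = P₀ exp(−z/H).
z/H = 12570/10581 = 1.1880; exp(−1.1880) = 0.30483.
P = 507.9 × 0.30483 = 154.82 Pa.

P ≈ 155 Pa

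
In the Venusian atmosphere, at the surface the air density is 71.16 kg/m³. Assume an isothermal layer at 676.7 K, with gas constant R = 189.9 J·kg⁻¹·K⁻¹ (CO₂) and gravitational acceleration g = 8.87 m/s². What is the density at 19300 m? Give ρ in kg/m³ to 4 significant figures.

ρ ≈ 18.78 kg/m³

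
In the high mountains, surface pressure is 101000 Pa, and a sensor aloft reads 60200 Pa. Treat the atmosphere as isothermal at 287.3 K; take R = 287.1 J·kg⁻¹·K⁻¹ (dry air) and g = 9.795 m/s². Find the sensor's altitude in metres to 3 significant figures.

z ≈ 4360 m

Scale height: H = RT/g = 287.1 × 287.3 / 9.795 = 8421.0 m.
Invert the barometric formula: z = H ln(P₀/P).
P₀/P = 101000/60200 = 1.6777; ln(1.6777) = 0.51742.
z = 8421.0 × 0.51742 = 4357.2 m.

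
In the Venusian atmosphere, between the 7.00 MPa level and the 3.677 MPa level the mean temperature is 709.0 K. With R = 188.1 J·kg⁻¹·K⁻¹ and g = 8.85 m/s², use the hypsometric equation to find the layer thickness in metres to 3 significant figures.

Δz ≈ 9700 m

Hypsometric equation: Δz = (R T̄/g) ln(P₁/P₂).
R T̄/g = 188.1 × 709.0 / 8.85 = 15069 m.
ln(7.00/3.677) = ln(1.9037) = 0.64380.
Δz = 15069 × 0.64380 = 9701.4 m.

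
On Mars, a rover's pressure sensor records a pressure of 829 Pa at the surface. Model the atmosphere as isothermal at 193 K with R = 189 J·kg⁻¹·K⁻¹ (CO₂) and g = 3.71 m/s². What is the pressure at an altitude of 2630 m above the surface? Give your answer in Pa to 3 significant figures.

P ≈ 634 Pa

Scale height: H = RT/g = 189 × 193 / 3.71 = 9832.1 m.
Barometric formula: P = P₀ exp(−z/H).
z/H = 2630.0/9832.1 = 0.26749; exp(−0.26749) = 0.76530.
P = 829 × 0.76530 = 634.43 Pa.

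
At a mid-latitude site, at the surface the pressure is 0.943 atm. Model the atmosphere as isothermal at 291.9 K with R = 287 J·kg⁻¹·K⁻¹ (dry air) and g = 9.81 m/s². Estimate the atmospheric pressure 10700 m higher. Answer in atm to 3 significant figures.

Scale height: H = RT/g = 287 × 291.9 / 9.81 = 8539.8 m.
Barometric formula: P = P₀ exp(−z/H).
z/H = 10700/8539.8 = 1.2530; exp(−1.2530) = 0.28565.
P = 0.943 × 0.28565 = 0.26937 atm.

P ≈ 0.269 atm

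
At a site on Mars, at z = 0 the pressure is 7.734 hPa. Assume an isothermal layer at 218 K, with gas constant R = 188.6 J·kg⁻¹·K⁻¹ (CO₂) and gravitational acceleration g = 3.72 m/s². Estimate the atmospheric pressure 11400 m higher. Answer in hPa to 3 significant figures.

Scale height: H = RT/g = 188.6 × 218 / 3.72 = 11052 m.
Barometric formula: P = P₀ exp(−z/H).
z/H = 11400/11052 = 1.0315; exp(−1.0315) = 0.35647.
P = 7.734 × 0.35647 = 2.7569 hPa.

P ≈ 2.76 hPa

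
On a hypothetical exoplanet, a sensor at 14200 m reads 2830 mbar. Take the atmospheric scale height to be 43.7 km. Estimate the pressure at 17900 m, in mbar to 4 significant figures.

P ≈ 2600 mbar

Between two levels, P₂ = P₁ exp(−Δz/H) with Δz = z₂ − z₁.
Δz = 17900 − 14200 = 3700.0 m; Δz/H = 3700.0/43700 = 0.084668.
P₂ = 2830 × exp(−0.084668) = 2830 × 0.91882 = 2600.3 mbar.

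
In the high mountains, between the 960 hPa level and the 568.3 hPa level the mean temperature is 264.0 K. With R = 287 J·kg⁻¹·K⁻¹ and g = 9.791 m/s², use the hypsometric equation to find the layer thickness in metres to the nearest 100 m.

Δz ≈ 4100 m

Hypsometric equation: Δz = (R T̄/g) ln(P₁/P₂).
R T̄/g = 287 × 264.0 / 9.791 = 7738.5 m.
ln(960/568.3) = ln(1.6892) = 0.52426.
Δz = 7738.5 × 0.52426 = 4057.0 m.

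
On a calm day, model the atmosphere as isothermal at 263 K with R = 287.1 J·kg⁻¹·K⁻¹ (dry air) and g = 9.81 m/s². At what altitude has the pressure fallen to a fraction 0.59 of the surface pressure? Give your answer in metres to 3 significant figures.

z ≈ 4060 m

Scale height: H = RT/g = 287.1 × 263 / 9.81 = 7697.0 m.
Set P/P₀ = exp(−z/H) = 0.59, so z = −H ln(0.59).
−ln(0.59) = 0.52763; z = 7697.0 × 0.52763 = 4061.2 m.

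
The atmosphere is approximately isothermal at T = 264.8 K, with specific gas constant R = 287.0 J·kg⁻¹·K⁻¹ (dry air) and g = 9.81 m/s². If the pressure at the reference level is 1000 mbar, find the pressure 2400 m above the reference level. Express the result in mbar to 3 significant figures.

P ≈ 734 mbar

Scale height: H = RT/g = 287.0 × 264.8 / 9.81 = 7747.0 m.
Barometric formula: P = P₀ exp(−z/H).
z/H = 2400.0/7747.0 = 0.30980; exp(−0.30980) = 0.73359.
P = 1000 × 0.73359 = 733.59 mbar.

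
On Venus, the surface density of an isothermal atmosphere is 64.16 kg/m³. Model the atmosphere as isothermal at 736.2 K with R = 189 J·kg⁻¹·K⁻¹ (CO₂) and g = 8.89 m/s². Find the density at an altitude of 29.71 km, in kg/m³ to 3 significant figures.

ρ ≈ 9.61 kg/m³

Scale height: H = RT/g = 189 × 736.2 / 8.89 = 15651 m.
In an isothermal atmosphere, density decays like pressure: ρ = ρ₀ exp(−z/H).
z/H = 29710/15651 = 1.8983; exp(−1.8983) = 0.14982.
ρ = 64.16 × 0.14982 = 9.6125 kg/m³.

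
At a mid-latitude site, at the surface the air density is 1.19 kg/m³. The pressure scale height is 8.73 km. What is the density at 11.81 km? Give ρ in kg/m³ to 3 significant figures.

ρ ≈ 0.308 kg/m³

In an isothermal atmosphere, density decays like pressure: ρ = ρ₀ exp(−z/H).
z/H = 11810/8730.0 = 1.3528; exp(−1.3528) = 0.25852.
ρ = 1.19 × 0.25852 = 0.30764 kg/m³.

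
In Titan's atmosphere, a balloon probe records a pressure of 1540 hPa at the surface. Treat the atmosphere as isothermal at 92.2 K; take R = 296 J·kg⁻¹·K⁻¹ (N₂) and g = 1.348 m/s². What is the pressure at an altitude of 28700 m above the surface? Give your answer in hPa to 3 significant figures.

Scale height: H = RT/g = 296 × 92.2 / 1.348 = 20246 m.
Barometric formula: P = P₀ exp(−z/H).
z/H = 28700/20246 = 1.4176; exp(−1.4176) = 0.24229.
P = 1540 × 0.24229 = 373.13 hPa.

P ≈ 373 hPa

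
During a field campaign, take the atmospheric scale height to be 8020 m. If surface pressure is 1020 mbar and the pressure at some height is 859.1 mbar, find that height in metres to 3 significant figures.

Invert the barometric formula: z = H ln(P₀/P).
P₀/P = 1020/859.1 = 1.1873; ln(1.1873) = 0.17168.
z = 8020.0 × 0.17168 = 1376.9 m.

z ≈ 1380 m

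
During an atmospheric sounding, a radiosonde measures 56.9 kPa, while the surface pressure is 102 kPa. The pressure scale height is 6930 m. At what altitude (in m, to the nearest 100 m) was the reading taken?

Invert the barometric formula: z = H ln(P₀/P).
P₀/P = 102/56.9 = 1.7926; ln(1.7926) = 0.58367.
z = 6930.0 × 0.58367 = 4044.8 m.

z ≈ 4000 m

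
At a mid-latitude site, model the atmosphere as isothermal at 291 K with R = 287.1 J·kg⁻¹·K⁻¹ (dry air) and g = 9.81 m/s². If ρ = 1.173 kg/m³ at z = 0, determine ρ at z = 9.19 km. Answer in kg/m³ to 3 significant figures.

ρ ≈ 0.399 kg/m³

Scale height: H = RT/g = 287.1 × 291 / 9.81 = 8516.4 m.
In an isothermal atmosphere, density decays like pressure: ρ = ρ₀ exp(−z/H).
z/H = 9190.0/8516.4 = 1.0791; exp(−1.0791) = 0.33990.
ρ = 1.173 × 0.33990 = 0.39870 kg/m³.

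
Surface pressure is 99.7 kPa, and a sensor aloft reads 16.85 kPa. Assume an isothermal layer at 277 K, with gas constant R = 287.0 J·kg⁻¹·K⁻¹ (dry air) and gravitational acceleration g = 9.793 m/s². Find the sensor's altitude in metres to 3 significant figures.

Scale height: H = RT/g = 287.0 × 277 / 9.793 = 8117.9 m.
Invert the barometric formula: z = H ln(P₀/P).
P₀/P = 99.7/16.85 = 5.9169; ln(5.9169) = 1.7778.
z = 8117.9 × 1.7778 = 14432 m.

z ≈ 14400 m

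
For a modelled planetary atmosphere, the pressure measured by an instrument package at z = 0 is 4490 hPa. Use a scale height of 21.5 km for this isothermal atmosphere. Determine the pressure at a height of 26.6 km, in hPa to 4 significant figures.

P ≈ 1303 hPa

Barometric formula: P = P₀ exp(−z/H).
z/H = 26600/21500 = 1.2372; exp(−1.2372) = 0.29020.
P = 4490 × 0.29020 = 1303.0 hPa.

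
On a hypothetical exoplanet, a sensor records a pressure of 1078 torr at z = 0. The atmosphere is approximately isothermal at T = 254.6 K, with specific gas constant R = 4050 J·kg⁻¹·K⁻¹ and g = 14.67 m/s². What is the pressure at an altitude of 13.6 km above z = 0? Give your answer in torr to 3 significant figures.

P ≈ 888 torr

Scale height: H = RT/g = 4050 × 254.6 / 14.67 = 70288 m.
Barometric formula: P = P₀ exp(−z/H).
z/H = 13600/70288 = 0.19349; exp(−0.19349) = 0.82408.
P = 1078 × 0.82408 = 888.36 torr.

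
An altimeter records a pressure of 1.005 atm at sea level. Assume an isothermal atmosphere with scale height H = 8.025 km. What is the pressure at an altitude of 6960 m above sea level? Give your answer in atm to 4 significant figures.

Barometric formula: P = P₀ exp(−z/H).
z/H = 6960.0/8025.0 = 0.86729; exp(−0.86729) = 0.42009.
P = 1.005 × 0.42009 = 0.42219 atm.

P ≈ 0.4222 atm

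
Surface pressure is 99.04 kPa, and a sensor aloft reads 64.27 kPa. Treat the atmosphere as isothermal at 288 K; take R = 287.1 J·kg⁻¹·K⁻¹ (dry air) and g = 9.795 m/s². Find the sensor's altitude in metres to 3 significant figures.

z ≈ 3650 m

Scale height: H = RT/g = 287.1 × 288 / 9.795 = 8441.5 m.
Invert the barometric formula: z = H ln(P₀/P).
P₀/P = 99.04/64.27 = 1.5410; ln(1.5410) = 0.43243.
z = 8441.5 × 0.43243 = 3650.4 m.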